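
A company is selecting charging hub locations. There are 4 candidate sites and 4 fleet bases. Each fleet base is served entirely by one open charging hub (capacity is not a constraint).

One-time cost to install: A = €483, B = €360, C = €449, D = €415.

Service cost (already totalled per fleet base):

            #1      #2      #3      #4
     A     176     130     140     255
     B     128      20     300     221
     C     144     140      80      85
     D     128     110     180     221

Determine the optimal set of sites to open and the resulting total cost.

For any fixed open set, each fleet base goes to its cheapest open site; total = fixed + service.
{C}: #1→C 144, #2→C 140, #3→C 80, #4→C 85. Service 449; fixed 449; total 898.
{B}: #1→B 128, #2→B 20, #3→B 300, #4→B 221. Service 669; fixed 360; total 1029.
{D}: service 639 + fixed 415 = 1054
{A, B, C, D}: #1→B 128, #2→B 20, #3→C 80, #4→C 85. Service 313; fixed 1707; total 2020.
No other subset beats 898.

Open C only; minimum total cost 898.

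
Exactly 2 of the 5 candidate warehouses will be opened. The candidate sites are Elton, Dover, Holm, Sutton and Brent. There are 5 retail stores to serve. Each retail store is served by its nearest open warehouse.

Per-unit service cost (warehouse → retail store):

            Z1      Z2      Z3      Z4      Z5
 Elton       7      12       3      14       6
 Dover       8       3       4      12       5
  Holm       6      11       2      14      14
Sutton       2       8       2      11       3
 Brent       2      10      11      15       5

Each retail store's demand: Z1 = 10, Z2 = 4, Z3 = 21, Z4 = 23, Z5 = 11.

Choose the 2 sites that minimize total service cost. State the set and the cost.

Choose Dover and Sutton; total service cost 360.

With exactly 2 open, each retail store uses its cheapest among the chosen.
{Dover, Sutton}: Z1→Sutton 2·10=20, Z2→Dover 3·4=12, Z3→Sutton 2·21=42, Z4→Sutton 11·23=253, Z5→Sutton 3·11=33. Service cost 360.
{Elton, Sutton}: service cost 380
{Holm, Sutton}: service cost 380
Among all 10 size-2 choices, {Dover, Sutton} is lowest.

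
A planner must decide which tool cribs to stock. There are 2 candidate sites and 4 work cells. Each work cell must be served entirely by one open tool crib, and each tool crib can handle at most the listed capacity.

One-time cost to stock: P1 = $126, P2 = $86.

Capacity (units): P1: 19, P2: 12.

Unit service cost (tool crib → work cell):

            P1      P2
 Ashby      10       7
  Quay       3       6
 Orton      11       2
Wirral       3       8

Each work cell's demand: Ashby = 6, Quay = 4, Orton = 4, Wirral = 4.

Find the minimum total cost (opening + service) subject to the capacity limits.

Minimum total cost: 254

Open {P1}: Ashby→P1 10·6=60, Quay→P1 3·4=12, Orton→P1 11·4=44, Wirral→P1 3·4=12.
Loads: P1 carries 18/19. Service 128; fixed 126; total 254.
Next best feasible plan costs 286.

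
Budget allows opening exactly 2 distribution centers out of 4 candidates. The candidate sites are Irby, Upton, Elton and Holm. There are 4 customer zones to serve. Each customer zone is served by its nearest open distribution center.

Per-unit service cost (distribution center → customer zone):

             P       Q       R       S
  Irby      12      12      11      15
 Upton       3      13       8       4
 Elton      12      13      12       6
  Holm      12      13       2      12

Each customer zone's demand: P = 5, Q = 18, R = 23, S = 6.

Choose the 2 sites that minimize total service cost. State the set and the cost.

Choose Upton and Holm; total service cost 319.

With exactly 2 open, each customer zone uses its cheapest among the chosen.
{Upton, Holm}: P→Upton 3·5=15, Q→Upton 13·18=234, R→Holm 2·23=46, S→Upton 4·6=24. Service cost 319.
{Elton, Holm}: service cost 376
{Irby, Holm}: service cost 394
Among all 6 size-2 choices, {Upton, Holm} is lowest.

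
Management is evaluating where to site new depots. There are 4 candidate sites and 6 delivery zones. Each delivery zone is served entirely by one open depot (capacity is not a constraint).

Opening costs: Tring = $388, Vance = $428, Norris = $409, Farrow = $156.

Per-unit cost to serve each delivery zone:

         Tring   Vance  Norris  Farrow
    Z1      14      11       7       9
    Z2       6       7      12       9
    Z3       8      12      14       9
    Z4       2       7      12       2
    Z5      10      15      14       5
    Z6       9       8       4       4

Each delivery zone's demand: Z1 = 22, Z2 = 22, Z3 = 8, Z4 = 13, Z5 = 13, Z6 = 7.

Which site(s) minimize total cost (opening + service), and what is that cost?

Open Farrow only; minimum total cost 743.

For any fixed open set, each delivery zone goes to its cheapest open site; total = fixed + service.
{Farrow}: Z1→Farrow 9·22=198, Z2→Farrow 9·22=198, Z3→Farrow 9·8=72, Z4→Farrow 2·13=26, Z5→Farrow 5·13=65, Z6→Farrow 4·7=28. Service 587; fixed 156; total 743.
{Tring, Farrow}: Z1→Farrow 9·22=198, Z2→Tring 6·22=132, Z3→Tring 8·8=64, Z4→Tring 2·13=26, Z5→Farrow 5·13=65, Z6→Farrow 4·7=28. Service 513; fixed 544; total 1057.
{Norris, Farrow}: Z1→Norris 7·22=154, Z2→Farrow 9·22=198, Z3→Farrow 9·8=72, Z4→Farrow 2·13=26, Z5→Farrow 5·13=65, Z6→Norris 4·7=28. Service 543; fixed 565; total 1108.
{Tring, Vance, Norris, Farrow}: service 469 + fixed 1381 = 1850
No other subset beats 743.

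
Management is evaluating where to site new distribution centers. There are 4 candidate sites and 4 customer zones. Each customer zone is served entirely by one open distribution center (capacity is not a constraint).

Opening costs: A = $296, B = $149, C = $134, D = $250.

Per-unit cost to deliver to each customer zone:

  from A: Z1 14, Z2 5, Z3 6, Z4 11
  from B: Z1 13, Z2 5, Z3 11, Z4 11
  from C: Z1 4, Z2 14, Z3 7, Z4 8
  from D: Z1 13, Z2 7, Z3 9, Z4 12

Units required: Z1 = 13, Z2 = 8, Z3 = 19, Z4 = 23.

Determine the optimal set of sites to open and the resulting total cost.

Open C only; minimum total cost 615.

For any fixed open set, each customer zone goes to its cheapest open site; total = fixed + service.
{C}: Z1→C 4·13=52, Z2→C 14·8=112, Z3→C 7·19=133, Z4→C 8·23=184. Service 481; fixed 134; total 615.
{B, C}: service 409 + fixed 283 = 692
{C, D}: Z1→C 4·13=52, Z2→D 7·8=56, Z3→C 7·19=133, Z4→C 8·23=184. Service 425; fixed 384; total 809.
{A, B, C, D}: service 390 + fixed 829 = 1219
No other subset beats 615.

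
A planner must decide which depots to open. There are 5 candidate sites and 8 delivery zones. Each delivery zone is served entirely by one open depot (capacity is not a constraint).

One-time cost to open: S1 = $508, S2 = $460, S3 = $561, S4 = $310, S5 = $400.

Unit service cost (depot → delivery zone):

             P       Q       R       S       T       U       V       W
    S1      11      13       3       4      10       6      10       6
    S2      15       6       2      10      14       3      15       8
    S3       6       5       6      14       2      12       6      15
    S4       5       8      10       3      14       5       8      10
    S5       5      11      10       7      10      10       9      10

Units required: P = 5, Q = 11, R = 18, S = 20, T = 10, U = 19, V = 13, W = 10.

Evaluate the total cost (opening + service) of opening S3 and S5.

Total cost: 1677

Each delivery zone is assigned to its cheapest site among the open ones.
{S3, S5}: P→S5 5·5=25, Q→S3 5·11=55, R→S3 6·18=108, S→S5 7·20=140, T→S3 2·10=20, U→S5 10·19=190, V→S3 6·13=78, W→S5 10·10=100. Service 716; fixed 961; total 1677.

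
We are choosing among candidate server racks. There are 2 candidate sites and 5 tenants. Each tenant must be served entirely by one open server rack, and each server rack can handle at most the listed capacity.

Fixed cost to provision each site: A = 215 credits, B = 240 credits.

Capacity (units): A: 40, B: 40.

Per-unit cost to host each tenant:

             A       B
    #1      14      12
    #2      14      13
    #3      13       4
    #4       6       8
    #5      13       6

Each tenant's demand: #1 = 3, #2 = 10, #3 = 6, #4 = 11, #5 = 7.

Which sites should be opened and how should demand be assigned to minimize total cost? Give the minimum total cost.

Minimum total cost: 560

Open {B}: #1→B 12·3=36, #2→B 13·10=130, #3→B 4·6=24, #4→B 8·11=88, #5→B 6·7=42.
Loads: B carries 37/40. Service 320; fixed 240; total 560.
Next best feasible plan costs 632.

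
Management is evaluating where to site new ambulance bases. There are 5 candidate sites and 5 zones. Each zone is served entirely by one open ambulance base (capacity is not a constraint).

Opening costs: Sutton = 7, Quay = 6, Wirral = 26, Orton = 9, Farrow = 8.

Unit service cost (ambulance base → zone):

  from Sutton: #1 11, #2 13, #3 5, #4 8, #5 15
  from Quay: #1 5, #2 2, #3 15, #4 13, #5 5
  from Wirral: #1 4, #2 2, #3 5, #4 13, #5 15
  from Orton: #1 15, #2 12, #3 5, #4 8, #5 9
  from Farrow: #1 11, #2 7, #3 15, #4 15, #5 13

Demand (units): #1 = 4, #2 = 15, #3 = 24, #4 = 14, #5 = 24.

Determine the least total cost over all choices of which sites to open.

For any fixed open set, each zone goes to its cheapest open site; total = fixed + service.
{Sutton, Quay}: #1→Quay 5·4=20, #2→Quay 2·15=30, #3→Sutton 5·24=120, #4→Sutton 8·14=112, #5→Quay 5·24=120. Service 402; fixed 13; total 415.
{Quay, Orton}: service 402 + fixed 15 = 417
{Sutton, Quay, Farrow}: service 402 + fixed 21 = 423
{Sutton, Quay, Wirral, Orton, Farrow}: #1→Wirral 4·4=16, #2→Quay 2·15=30, #3→Sutton 5·24=120, #4→Sutton 8·14=112, #5→Quay 5·24=120. Service 398; fixed 56; total 454.
No other subset beats 415.

Minimum total cost: 415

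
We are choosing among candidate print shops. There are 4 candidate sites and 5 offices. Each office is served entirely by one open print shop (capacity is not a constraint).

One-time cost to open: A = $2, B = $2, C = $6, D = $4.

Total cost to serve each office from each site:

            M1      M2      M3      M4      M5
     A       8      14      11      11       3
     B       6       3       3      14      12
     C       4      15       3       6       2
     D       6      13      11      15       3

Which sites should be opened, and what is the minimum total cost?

Open B and C; minimum total cost 26.

For any fixed open set, each office goes to its cheapest open site; total = fixed + service.
{B, C}: M1→C 4, M2→B 3, M3→B 3, M4→C 6, M5→C 2. Service 18; fixed 8; total 26.
{A, B, C}: service 18 + fixed 10 = 28
{A, B}: M1→B 6, M2→B 3, M3→B 3, M4→A 11, M5→A 3. Service 26; fixed 4; total 30.
{A, B, C, D}: service 18 + fixed 14 = 32
No other subset beats 26.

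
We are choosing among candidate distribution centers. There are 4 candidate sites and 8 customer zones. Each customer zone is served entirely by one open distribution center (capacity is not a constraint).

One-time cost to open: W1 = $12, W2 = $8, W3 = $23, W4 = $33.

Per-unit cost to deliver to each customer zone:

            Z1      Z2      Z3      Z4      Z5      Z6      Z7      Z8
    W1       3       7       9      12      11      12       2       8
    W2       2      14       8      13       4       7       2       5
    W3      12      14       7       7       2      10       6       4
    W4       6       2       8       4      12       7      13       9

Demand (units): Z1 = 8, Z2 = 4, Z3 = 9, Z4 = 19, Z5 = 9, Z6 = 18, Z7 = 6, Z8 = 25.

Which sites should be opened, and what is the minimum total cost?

For any fixed open set, each customer zone goes to its cheapest open site; total = fixed + service.
{W2, W3, W4}: Z1→W2 2·8=16, Z2→W4 2·4=8, Z3→W3 7·9=63, Z4→W4 4·19=76, Z5→W3 2·9=18, Z6→W2 7·18=126, Z7→W2 2·6=12, Z8→W3 4·25=100. Service 419; fixed 64; total 483.
{W1, W2, W3, W4}: Z1→W2 2·8=16, Z2→W4 2·4=8, Z3→W3 7·9=63, Z4→W4 4·19=76, Z5→W3 2·9=18, Z6→W2 7·18=126, Z7→W1 2·6=12, Z8→W3 4·25=100. Service 419; fixed 76; total 495.
{W1, W3, W4}: service 427 + fixed 68 = 495
{W2}: service 690 + fixed 8 = 698
No other subset beats 483.

Open W2, W3 and W4; minimum total cost 483.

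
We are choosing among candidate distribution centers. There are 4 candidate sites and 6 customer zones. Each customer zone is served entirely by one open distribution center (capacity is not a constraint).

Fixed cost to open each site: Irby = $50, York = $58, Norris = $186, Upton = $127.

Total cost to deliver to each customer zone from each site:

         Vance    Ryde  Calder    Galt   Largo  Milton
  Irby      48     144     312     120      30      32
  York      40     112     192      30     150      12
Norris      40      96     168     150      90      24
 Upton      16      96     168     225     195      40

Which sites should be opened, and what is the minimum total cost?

Open Irby and York; minimum total cost 524.

For any fixed open set, each customer zone goes to its cheapest open site; total = fixed + service.
{Irby, York}: Vance→York 40, Ryde→York 112, Calder→York 192, Galt→York 30, Largo→Irby 30, Milton→York 12. Service 416; fixed 108; total 524.
{Irby, York, Upton}: Vance→Upton 16, Ryde→Upton 96, Calder→Upton 168, Galt→York 30, Largo→Irby 30, Milton→York 12. Service 352; fixed 235; total 587.
{York}: Vance→York 40, Ryde→York 112, Calder→York 192, Galt→York 30, Largo→York 150, Milton→York 12. Service 536; fixed 58; total 594.
{Irby, York, Norris, Upton}: service 352 + fixed 421 = 773
No other subset beats 524.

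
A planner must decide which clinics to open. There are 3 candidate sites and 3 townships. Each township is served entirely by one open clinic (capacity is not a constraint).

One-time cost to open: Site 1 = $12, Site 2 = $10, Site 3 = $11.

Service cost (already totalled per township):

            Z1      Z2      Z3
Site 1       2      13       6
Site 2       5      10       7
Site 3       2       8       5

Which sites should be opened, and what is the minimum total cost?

Open Site 3 only; minimum total cost 26.

For any fixed open set, each township goes to its cheapest open site; total = fixed + service.
{Site 3}: Z1→Site 3 2, Z2→Site 3 8, Z3→Site 3 5. Service 15; fixed 11; total 26.
{Site 2}: service 22 + fixed 10 = 32
{Site 1}: service 21 + fixed 12 = 33
{Site 1, Site 2, Site 3}: Z1→Site 1 2, Z2→Site 3 8, Z3→Site 3 5. Service 15; fixed 33; total 48.
No other subset beats 26.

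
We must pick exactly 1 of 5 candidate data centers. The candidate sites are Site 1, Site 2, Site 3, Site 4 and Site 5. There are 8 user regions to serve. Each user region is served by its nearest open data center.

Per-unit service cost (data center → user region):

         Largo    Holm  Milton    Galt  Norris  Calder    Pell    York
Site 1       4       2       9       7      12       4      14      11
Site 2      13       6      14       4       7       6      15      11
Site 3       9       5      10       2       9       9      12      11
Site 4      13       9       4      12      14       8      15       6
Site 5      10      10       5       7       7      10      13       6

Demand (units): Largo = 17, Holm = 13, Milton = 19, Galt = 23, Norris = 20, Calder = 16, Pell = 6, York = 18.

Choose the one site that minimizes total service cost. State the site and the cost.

Choose Site 1 only; total service cost 1012.

With exactly 1 open, each user region uses its cheapest among the chosen.
{Site 1}: Largo→Site 1 4·17=68, Holm→Site 1 2·13=26, Milton→Site 1 9·19=171, Galt→Site 1 7·23=161, Norris→Site 1 12·20=240, Calder→Site 1 4·16=64, Pell→Site 1 14·6=84, York→Site 1 11·18=198. Service cost 1012.
{Site 5}: service cost 1042
{Site 3}: service cost 1048
Among all 5 size-1 choices, {Site 1} is lowest.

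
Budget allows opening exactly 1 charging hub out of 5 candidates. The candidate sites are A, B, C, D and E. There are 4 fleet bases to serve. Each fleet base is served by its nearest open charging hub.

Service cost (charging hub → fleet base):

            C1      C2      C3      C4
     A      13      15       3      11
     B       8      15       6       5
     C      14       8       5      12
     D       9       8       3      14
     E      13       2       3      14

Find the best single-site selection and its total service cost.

With exactly 1 open, each fleet base uses its cheapest among the chosen.
{E}: C1→E 13, C2→E 2, C3→E 3, C4→E 14. Service cost 32.
{B}: service cost 34
{D}: service cost 34
Among all 5 size-1 choices, {E} is lowest.

Choose E only; total service cost 32.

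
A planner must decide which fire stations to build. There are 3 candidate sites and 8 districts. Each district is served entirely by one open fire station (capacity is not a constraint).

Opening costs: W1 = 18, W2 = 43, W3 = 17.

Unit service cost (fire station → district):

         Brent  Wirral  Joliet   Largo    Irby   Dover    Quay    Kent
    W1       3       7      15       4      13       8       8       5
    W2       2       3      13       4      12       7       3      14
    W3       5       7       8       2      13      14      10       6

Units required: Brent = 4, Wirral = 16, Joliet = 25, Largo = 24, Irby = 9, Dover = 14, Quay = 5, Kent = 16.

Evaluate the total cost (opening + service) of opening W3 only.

Each district is assigned to its cheapest site among the open ones.
{W3}: Brent→W3 5·4=20, Wirral→W3 7·16=112, Joliet→W3 8·25=200, Largo→W3 2·24=48, Irby→W3 13·9=117, Dover→W3 14·14=196, Quay→W3 10·5=50, Kent→W3 6·16=96. Service 839; fixed 17; total 856.

Total cost: 856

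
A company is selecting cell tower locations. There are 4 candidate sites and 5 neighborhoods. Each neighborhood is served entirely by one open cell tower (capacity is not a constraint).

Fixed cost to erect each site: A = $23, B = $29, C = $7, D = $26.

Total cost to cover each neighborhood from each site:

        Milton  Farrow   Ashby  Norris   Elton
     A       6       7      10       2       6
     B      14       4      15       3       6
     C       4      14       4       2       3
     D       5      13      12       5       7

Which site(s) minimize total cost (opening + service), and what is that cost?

For any fixed open set, each neighborhood goes to its cheapest open site; total = fixed + service.
{C}: Milton→C 4, Farrow→C 14, Ashby→C 4, Norris→C 2, Elton→C 3. Service 27; fixed 7; total 34.
{A, C}: service 20 + fixed 30 = 50
{B, C}: Milton→C 4, Farrow→B 4, Ashby→C 4, Norris→C 2, Elton→C 3. Service 17; fixed 36; total 53.
{A, B, C, D}: Milton→C 4, Farrow→B 4, Ashby→C 4, Norris→A 2, Elton→C 3. Service 17; fixed 85; total 102.
(All 15 nonempty subsets were checked; C only is lowest.)

Open C only; minimum total cost 34.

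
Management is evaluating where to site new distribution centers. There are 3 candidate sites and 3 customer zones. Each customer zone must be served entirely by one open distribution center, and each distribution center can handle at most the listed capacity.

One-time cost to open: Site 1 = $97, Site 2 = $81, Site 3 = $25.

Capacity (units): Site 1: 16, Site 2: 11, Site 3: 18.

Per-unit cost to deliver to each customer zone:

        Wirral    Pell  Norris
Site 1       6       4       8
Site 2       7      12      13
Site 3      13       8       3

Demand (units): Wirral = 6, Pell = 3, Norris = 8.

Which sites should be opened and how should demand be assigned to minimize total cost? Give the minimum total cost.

Minimum total cost: 151

Open {Site 3}: Wirral→Site 3 13·6=78, Pell→Site 3 8·3=24, Norris→Site 3 3·8=24.
Loads: Site 3 carries 17/18. Service 126; fixed 25; total 151.
Next best feasible plan costs 194.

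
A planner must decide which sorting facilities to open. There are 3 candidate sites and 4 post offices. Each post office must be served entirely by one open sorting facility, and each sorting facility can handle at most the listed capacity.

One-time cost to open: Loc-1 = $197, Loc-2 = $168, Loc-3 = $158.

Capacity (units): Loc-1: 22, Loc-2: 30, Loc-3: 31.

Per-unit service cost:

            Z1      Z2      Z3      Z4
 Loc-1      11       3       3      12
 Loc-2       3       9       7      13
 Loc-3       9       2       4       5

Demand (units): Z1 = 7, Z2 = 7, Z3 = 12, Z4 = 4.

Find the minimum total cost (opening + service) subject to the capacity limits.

Open {Loc-3}: Z1→Loc-3 9·7=63, Z2→Loc-3 2·7=14, Z3→Loc-3 4·12=48, Z4→Loc-3 5·4=20.
Loads: Loc-3 carries 30/31. Service 145; fixed 158; total 303.
Next best feasible plan costs 388.

Minimum total cost: 303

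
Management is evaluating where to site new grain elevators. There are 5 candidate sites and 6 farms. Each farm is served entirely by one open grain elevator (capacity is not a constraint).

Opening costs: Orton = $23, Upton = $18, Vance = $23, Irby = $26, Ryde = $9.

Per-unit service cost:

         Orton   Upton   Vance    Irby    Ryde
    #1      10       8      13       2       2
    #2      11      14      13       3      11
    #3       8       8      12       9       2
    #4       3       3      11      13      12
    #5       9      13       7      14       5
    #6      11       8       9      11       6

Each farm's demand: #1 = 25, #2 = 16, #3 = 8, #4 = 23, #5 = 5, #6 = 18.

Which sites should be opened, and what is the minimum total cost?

For any fixed open set, each farm goes to its cheapest open site; total = fixed + service.
{Upton, Irby, Ryde}: #1→Irby 2·25=50, #2→Irby 3·16=48, #3→Ryde 2·8=16, #4→Upton 3·23=69, #5→Ryde 5·5=25, #6→Ryde 6·18=108. Service 316; fixed 53; total 369.
{Orton, Irby, Ryde}: #1→Irby 2·25=50, #2→Irby 3·16=48, #3→Ryde 2·8=16, #4→Orton 3·23=69, #5→Ryde 5·5=25, #6→Ryde 6·18=108. Service 316; fixed 58; total 374.
{Orton, Upton, Irby, Ryde}: service 316 + fixed 76 = 392
{Orton, Upton, Vance, Irby, Ryde}: service 316 + fixed 99 = 415
No other subset beats 369.

Open Upton, Irby and Ryde; minimum total cost 369.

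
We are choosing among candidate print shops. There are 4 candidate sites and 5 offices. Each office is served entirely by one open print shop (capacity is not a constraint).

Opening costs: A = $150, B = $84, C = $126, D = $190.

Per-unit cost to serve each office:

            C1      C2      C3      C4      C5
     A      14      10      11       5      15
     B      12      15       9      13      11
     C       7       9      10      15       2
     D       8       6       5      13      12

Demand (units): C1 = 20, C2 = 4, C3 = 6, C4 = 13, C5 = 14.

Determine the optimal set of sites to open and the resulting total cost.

Open C only; minimum total cost 585.

For any fixed open set, each office goes to its cheapest open site; total = fixed + service.
{C}: C1→C 7·20=140, C2→C 9·4=36, C3→C 10·6=60, C4→C 15·13=195, C5→C 2·14=28. Service 459; fixed 126; total 585.
{A, C}: service 329 + fixed 276 = 605
{B, C}: service 427 + fixed 210 = 637
{A, B, C, D}: service 287 + fixed 550 = 837
(All 15 nonempty subsets were checked; C only is lowest.)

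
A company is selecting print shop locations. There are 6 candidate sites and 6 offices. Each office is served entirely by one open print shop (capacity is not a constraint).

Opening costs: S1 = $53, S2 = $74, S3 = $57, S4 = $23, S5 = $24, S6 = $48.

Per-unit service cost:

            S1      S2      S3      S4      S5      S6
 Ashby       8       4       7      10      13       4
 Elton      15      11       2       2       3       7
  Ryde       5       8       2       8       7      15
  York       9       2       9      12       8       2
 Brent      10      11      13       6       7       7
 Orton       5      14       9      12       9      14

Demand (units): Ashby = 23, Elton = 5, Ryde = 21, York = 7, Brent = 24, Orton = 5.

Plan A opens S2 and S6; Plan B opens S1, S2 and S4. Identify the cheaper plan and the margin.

Plan B is cheaper by 129.

Plan A: {S2, S6}: Ashby→S2 4·23=92, Elton→S6 7·5=35, Ryde→S2 8·21=168, York→S2 2·7=14, Brent→S6 7·24=168, Orton→S2 14·5=70. Service 547; fixed 122; total 669.
Plan B: {S1, S2, S4}: Ashby→S2 4·23=92, Elton→S4 2·5=10, Ryde→S1 5·21=105, York→S2 2·7=14, Brent→S4 6·24=144, Orton→S1 5·5=25. Service 390; fixed 150; total 540.
Difference: |669 − 540| = 129.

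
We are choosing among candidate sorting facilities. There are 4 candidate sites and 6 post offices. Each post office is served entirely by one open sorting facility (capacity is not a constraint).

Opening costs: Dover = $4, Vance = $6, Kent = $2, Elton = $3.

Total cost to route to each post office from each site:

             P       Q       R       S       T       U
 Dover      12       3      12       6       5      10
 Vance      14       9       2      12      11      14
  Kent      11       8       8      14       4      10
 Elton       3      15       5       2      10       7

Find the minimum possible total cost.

Minimum total cost: 32

For any fixed open set, each post office goes to its cheapest open site; total = fixed + service.
{Dover, Elton}: P→Elton 3, Q→Dover 3, R→Elton 5, S→Elton 2, T→Dover 5, U→Elton 7. Service 25; fixed 7; total 32.
{Dover, Kent, Elton}: service 24 + fixed 9 = 33
{Kent, Elton}: service 29 + fixed 5 = 34
{Dover, Vance, Kent, Elton}: service 21 + fixed 15 = 36
(All 15 nonempty subsets were checked; Dover and Elton is lowest.)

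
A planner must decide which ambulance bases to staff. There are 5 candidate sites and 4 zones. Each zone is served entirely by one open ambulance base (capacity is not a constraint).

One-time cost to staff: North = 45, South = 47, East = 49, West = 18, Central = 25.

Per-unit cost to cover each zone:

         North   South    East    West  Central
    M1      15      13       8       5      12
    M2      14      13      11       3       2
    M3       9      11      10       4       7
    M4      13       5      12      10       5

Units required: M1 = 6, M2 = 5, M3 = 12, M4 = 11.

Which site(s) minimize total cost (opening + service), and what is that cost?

For any fixed open set, each zone goes to its cheapest open site; total = fixed + service.
{West, Central}: M1→West 5·6=30, M2→Central 2·5=10, M3→West 4·12=48, M4→Central 5·11=55. Service 143; fixed 43; total 186.
{South, West}: M1→West 5·6=30, M2→West 3·5=15, M3→West 4·12=48, M4→South 5·11=55. Service 148; fixed 65; total 213.
{West}: M1→West 5·6=30, M2→West 3·5=15, M3→West 4·12=48, M4→West 10·11=110. Service 203; fixed 18; total 221.
{North, South, East, West, Central}: M1→West 5·6=30, M2→Central 2·5=10, M3→West 4·12=48, M4→South 5·11=55. Service 143; fixed 184; total 327.
No other subset beats 186.

Open West and Central; minimum total cost 186.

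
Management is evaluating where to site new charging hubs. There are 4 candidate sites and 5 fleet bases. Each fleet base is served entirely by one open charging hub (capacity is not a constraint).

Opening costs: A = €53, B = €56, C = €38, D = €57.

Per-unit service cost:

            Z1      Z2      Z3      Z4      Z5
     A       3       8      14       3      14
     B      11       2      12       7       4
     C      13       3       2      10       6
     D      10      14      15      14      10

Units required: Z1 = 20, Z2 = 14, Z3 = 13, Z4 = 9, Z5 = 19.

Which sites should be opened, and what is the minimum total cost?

Open A and C; minimum total cost 360.

For any fixed open set, each fleet base goes to its cheapest open site; total = fixed + service.
{A, C}: Z1→A 3·20=60, Z2→C 3·14=42, Z3→C 2·13=26, Z4→A 3·9=27, Z5→C 6·19=114. Service 269; fixed 91; total 360.
{A, B, C}: service 217 + fixed 147 = 364
{A, C, D}: service 269 + fixed 148 = 417
{A, B, C, D}: Z1→A 3·20=60, Z2→B 2·14=28, Z3→C 2·13=26, Z4→A 3·9=27, Z5→B 4·19=76. Service 217; fixed 204; total 421.
(All 15 nonempty subsets were checked; A and C is lowest.)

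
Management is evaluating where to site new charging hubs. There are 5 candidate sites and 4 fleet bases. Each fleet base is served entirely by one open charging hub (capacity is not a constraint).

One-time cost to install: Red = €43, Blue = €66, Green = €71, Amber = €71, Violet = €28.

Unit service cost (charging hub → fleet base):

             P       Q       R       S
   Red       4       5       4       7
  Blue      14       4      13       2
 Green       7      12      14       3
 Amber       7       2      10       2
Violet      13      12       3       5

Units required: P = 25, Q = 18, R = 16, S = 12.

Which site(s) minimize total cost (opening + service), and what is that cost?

Open Red and Amber; minimum total cost 338.

For any fixed open set, each fleet base goes to its cheapest open site; total = fixed + service.
{Red, Amber}: P→Red 4·25=100, Q→Amber 2·18=36, R→Red 4·16=64, S→Amber 2·12=24. Service 224; fixed 114; total 338.
{Red, Amber, Violet}: service 208 + fixed 142 = 350
{Red, Blue}: P→Red 4·25=100, Q→Blue 4·18=72, R→Red 4·16=64, S→Blue 2·12=24. Service 260; fixed 109; total 369.
{Red, Blue, Green, Amber, Violet}: service 208 + fixed 279 = 487
No other subset beats 338.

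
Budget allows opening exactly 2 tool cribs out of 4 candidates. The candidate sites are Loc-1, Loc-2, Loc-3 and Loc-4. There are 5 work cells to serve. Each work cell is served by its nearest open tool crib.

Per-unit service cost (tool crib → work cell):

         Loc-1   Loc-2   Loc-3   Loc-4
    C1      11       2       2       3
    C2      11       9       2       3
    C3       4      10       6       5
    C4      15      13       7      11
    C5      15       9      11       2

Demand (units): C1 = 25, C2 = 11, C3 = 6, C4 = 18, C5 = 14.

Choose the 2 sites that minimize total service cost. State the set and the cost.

With exactly 2 open, each work cell uses its cheapest among the chosen.
{Loc-3, Loc-4}: C1→Loc-3 2·25=50, C2→Loc-3 2·11=22, C3→Loc-4 5·6=30, C4→Loc-3 7·18=126, C5→Loc-4 2·14=28. Service cost 256.
{Loc-2, Loc-4}: service cost 339
{Loc-1, Loc-4}: service cost 358
Among all 6 size-2 choices, {Loc-3, Loc-4} is lowest.

Choose Loc-3 and Loc-4; total service cost 256.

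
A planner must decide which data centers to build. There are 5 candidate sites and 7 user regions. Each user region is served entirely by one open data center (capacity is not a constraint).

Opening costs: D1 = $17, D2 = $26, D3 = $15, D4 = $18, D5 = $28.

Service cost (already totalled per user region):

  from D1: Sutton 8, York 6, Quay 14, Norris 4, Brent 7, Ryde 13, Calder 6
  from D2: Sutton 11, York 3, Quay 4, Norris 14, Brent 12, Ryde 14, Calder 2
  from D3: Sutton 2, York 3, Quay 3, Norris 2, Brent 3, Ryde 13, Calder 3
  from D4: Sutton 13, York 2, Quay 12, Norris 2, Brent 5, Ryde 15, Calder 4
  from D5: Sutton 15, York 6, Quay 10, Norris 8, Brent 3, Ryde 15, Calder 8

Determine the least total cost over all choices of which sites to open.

Minimum total cost: 44

For any fixed open set, each user region goes to its cheapest open site; total = fixed + service.
{D3}: Sutton→D3 2, York→D3 3, Quay→D3 3, Norris→D3 2, Brent→D3 3, Ryde→D3 13, Calder→D3 3. Service 29; fixed 15; total 44.
{D1, D3}: service 29 + fixed 32 = 61
{D3, D4}: service 28 + fixed 33 = 61
{D1, D2, D3, D4, D5}: service 27 + fixed 104 = 131
No other subset beats 44.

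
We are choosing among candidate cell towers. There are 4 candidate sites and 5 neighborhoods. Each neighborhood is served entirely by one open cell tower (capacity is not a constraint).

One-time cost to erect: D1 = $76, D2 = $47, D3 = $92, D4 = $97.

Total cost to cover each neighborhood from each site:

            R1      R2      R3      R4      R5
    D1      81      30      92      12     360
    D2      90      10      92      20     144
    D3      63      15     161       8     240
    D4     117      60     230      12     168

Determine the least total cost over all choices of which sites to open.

Minimum total cost: 403

For any fixed open set, each neighborhood goes to its cheapest open site; total = fixed + service.
{D2}: R1→D2 90, R2→D2 10, R3→D2 92, R4→D2 20, R5→D2 144. Service 356; fixed 47; total 403.
{D2, D3}: R1→D3 63, R2→D2 10, R3→D2 92, R4→D3 8, R5→D2 144. Service 317; fixed 139; total 456.
{D1, D2}: R1→D1 81, R2→D2 10, R3→D1 92, R4→D1 12, R5→D2 144. Service 339; fixed 123; total 462.
{D1, D2, D3, D4}: service 317 + fixed 312 = 629
No other subset beats 403.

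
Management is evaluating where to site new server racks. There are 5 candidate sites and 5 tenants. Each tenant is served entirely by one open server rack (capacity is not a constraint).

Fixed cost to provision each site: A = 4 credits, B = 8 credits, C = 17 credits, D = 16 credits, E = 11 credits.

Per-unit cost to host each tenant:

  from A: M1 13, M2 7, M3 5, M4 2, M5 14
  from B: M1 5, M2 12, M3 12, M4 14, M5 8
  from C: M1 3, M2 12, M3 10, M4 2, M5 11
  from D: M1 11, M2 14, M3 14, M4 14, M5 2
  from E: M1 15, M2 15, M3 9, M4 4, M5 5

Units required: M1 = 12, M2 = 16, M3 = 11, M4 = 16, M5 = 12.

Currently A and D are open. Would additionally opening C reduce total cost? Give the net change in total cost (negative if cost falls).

Yes — net change −79 (cost falls by 79).

Current service cost with {A, D}: 355.
Adding C: each tenant re-picks its cheapest; new service cost 259, saving 96.
Extra fixed cost: 17. Net change = 17 − 96 = -79.
(Totals: 375 → 296.)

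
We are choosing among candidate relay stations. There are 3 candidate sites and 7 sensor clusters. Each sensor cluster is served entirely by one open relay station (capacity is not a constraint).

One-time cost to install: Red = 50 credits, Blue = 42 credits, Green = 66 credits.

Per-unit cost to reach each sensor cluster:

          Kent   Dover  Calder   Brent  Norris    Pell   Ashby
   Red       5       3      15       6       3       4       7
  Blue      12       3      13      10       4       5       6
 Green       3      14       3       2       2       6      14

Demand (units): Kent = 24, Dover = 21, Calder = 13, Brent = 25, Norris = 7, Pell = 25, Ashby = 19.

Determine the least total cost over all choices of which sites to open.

Minimum total cost: 585

For any fixed open set, each sensor cluster goes to its cheapest open site; total = fixed + service.
{Blue, Green}: Kent→Green 3·24=72, Dover→Blue 3·21=63, Calder→Green 3·13=39, Brent→Green 2·25=50, Norris→Green 2·7=14, Pell→Blue 5·25=125, Ashby→Blue 6·19=114. Service 477; fixed 108; total 585.
{Red, Green}: service 471 + fixed 116 = 587
{Red, Blue, Green}: service 452 + fixed 158 = 610
{Blue}: Kent→Blue 12·24=288, Dover→Blue 3·21=63, Calder→Blue 13·13=169, Brent→Blue 10·25=250, Norris→Blue 4·7=28, Pell→Blue 5·25=125, Ashby→Blue 6·19=114. Service 1037; fixed 42; total 1079.
(All 7 nonempty subsets were checked; Blue and Green is lowest.)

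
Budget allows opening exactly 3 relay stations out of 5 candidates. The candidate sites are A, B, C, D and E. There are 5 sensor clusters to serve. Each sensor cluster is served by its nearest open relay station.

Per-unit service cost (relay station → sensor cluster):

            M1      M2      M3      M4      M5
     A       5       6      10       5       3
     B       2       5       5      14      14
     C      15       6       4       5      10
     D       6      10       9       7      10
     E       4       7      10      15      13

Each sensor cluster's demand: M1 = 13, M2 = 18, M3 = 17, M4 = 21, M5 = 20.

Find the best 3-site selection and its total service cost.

With exactly 3 open, each sensor cluster uses its cheapest among the chosen.
{A, B, C}: M1→B 2·13=26, M2→B 5·18=90, M3→C 4·17=68, M4→A 5·21=105, M5→A 3·20=60. Service cost 349.
{A, B, D}: service cost 366
{A, B, E}: service cost 366
Among all 10 size-3 choices, {A, B, C} is lowest.

Choose A, B and C; total service cost 349.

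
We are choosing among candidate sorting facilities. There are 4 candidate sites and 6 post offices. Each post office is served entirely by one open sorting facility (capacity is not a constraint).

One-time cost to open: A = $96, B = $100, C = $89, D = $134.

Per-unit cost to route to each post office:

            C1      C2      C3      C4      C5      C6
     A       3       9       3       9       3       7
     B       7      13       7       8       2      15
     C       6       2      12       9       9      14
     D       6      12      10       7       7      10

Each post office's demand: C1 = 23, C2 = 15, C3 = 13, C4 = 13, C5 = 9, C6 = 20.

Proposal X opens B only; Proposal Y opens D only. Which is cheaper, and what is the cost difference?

Proposal Y is cheaper by 33.

Proposal X: {B}: C1→B 7·23=161, C2→B 13·15=195, C3→B 7·13=91, C4→B 8·13=104, C5→B 2·9=18, C6→B 15·20=300. Service 869; fixed 100; total 969.
Proposal Y: {D}: C1→D 6·23=138, C2→D 12·15=180, C3→D 10·13=130, C4→D 7·13=91, C5→D 7·9=63, C6→D 10·20=200. Service 802; fixed 134; total 936.
Difference: |969 − 936| = 33.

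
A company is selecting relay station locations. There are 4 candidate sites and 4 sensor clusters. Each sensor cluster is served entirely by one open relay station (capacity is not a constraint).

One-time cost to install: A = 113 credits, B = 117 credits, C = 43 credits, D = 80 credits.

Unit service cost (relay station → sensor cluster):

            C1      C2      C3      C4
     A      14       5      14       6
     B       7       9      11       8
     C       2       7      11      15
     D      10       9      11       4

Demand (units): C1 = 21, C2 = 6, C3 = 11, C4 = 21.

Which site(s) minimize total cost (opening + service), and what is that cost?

Open C and D; minimum total cost 412.

For any fixed open set, each sensor cluster goes to its cheapest open site; total = fixed + service.
{C, D}: C1→C 2·21=42, C2→C 7·6=42, C3→C 11·11=121, C4→D 4·21=84. Service 289; fixed 123; total 412.
{A, C}: C1→C 2·21=42, C2→A 5·6=30, C3→C 11·11=121, C4→A 6·21=126. Service 319; fixed 156; total 475.
{A, C, D}: C1→C 2·21=42, C2→A 5·6=30, C3→C 11·11=121, C4→D 4·21=84. Service 277; fixed 236; total 513.
{A, B, C, D}: C1→C 2·21=42, C2→A 5·6=30, C3→B 11·11=121, C4→D 4·21=84. Service 277; fixed 353; total 630.
No other subset beats 412.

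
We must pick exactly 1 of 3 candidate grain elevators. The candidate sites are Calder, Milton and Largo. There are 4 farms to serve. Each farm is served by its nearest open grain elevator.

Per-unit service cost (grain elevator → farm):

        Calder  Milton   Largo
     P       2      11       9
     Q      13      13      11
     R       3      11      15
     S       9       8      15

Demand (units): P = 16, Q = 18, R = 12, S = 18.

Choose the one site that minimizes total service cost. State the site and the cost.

With exactly 1 open, each farm uses its cheapest among the chosen.
{Calder}: P→Calder 2·16=32, Q→Calder 13·18=234, R→Calder 3·12=36, S→Calder 9·18=162. Service cost 464.
{Milton}: service cost 686
{Largo}: service cost 792
Among all 3 size-1 choices, {Calder} is lowest.

Choose Calder only; total service cost 464.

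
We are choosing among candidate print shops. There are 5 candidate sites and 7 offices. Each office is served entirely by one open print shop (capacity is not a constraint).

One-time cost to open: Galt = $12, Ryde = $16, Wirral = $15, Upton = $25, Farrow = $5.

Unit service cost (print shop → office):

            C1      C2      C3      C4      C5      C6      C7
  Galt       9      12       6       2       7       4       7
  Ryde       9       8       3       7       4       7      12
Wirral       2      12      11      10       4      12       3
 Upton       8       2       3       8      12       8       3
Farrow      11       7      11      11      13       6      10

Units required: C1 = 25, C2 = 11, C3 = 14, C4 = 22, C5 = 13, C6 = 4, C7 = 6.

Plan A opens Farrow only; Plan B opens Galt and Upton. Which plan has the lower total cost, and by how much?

Plan A: {Farrow}: C1→Farrow 11·25=275, C2→Farrow 7·11=77, C3→Farrow 11·14=154, C4→Farrow 11·22=242, C5→Farrow 13·13=169, C6→Farrow 6·4=24, C7→Farrow 10·6=60. Service 1001; fixed 5; total 1006.
Plan B: {Galt, Upton}: C1→Upton 8·25=200, C2→Upton 2·11=22, C3→Upton 3·14=42, C4→Galt 2·22=44, C5→Galt 7·13=91, C6→Galt 4·4=16, C7→Upton 3·6=18. Service 433; fixed 37; total 470.
Difference: |1006 − 470| = 536.

Plan B is cheaper by 536.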